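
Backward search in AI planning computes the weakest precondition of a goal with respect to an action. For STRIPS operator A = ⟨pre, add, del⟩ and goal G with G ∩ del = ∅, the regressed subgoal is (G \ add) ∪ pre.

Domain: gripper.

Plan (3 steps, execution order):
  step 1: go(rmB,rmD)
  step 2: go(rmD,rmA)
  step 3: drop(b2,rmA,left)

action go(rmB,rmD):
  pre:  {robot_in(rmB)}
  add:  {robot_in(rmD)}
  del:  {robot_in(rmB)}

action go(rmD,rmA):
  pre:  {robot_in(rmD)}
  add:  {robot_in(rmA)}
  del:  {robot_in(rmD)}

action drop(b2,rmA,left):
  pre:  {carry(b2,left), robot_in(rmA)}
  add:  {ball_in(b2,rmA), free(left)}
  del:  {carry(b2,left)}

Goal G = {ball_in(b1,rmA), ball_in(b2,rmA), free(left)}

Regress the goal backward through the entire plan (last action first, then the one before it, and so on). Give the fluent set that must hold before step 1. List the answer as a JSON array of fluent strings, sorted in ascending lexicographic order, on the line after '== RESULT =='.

Work backward from the goal:
  through step 3 (drop(b2,rmA,left)): drop {ball_in(b2,rmA), free(left)}, keep {ball_in(b1,rmA)}, require {carry(b2,left), robot_in(rmA)}
    → {ball_in(b1,rmA), carry(b2,left), robot_in(rmA)}
  through step 2 (go(rmD,rmA)): drop {robot_in(rmA)}, keep {ball_in(b1,rmA), carry(b2,left)}, require {robot_in(rmD)}
    → {ball_in(b1,rmA), carry(b2,left), robot_in(rmD)}
  through step 1 (go(rmB,rmD)): drop {robot_in(rmD)}, keep {ball_in(b1,rmA), carry(b2,left)}, require {robot_in(rmB)}
    → {ball_in(b1,rmA), carry(b2,left), robot_in(rmB)}

== RESULT ==
["ball_in(b1,rmA)", "carry(b2,left)", "robot_in(rmB)"]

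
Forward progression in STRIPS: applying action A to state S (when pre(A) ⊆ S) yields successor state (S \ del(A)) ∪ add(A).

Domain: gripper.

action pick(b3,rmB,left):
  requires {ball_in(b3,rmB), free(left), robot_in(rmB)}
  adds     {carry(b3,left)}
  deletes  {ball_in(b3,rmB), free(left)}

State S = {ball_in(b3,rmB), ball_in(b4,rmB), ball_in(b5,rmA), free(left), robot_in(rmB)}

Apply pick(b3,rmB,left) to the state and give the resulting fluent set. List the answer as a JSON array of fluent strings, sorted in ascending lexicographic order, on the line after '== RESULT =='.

Compute (S \ del) ∪ add:
  pre ⊆ S: {ball_in(b3,rmB), free(left), robot_in(rmB)} ⊆ S  — applicable
  S \ del = {ball_in(b4,rmB), ball_in(b5,rmA), robot_in(rmB)}
  ∪ add   = {ball_in(b4,rmB), ball_in(b5,rmA), carry(b3,left), robot_in(rmB)}

== RESULT ==
["ball_in(b4,rmB)", "ball_in(b5,rmA)", "carry(b3,left)", "robot_in(rmB)"]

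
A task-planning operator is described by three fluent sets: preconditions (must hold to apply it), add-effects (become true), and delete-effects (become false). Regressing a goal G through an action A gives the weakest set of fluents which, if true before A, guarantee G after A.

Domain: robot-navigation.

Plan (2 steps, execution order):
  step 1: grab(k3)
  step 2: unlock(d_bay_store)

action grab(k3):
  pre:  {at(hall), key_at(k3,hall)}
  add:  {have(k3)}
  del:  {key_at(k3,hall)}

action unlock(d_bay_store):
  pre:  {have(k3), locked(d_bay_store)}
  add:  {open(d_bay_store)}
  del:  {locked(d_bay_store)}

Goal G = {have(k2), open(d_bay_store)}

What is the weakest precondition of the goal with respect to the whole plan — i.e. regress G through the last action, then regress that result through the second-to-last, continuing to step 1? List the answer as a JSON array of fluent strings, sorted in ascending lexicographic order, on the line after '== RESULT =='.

Work backward from the goal:
  through step 2 (unlock(d_bay_store)): drop {open(d_bay_store)}, keep {have(k2)}, require {have(k3), locked(d_bay_store)}
    → {have(k2), have(k3), locked(d_bay_store)}
  through step 1 (grab(k3)): drop {have(k3)}, keep {have(k2), locked(d_bay_store)}, require {at(hall), key_at(k3,hall)}
    → {at(hall), have(k2), key_at(k3,hall), locked(d_bay_store)}

== RESULT ==
["at(hall)", "have(k2)", "key_at(k3,hall)", "locked(d_bay_store)"]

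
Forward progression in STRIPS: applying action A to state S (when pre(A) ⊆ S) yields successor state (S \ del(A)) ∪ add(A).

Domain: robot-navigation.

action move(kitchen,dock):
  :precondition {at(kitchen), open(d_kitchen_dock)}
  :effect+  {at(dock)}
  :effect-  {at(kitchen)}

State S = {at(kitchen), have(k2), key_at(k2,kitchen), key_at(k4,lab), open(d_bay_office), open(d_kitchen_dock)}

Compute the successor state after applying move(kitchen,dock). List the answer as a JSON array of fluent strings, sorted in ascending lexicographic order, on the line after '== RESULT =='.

Compute (S \ del) ∪ add:
  pre ⊆ S: {at(kitchen), open(d_kitchen_dock)} ⊆ S  — applicable
  S \ del = {have(k2), key_at(k2,kitchen), key_at(k4,lab), open(d_bay_office), open(d_kitchen_dock)}
  ∪ add   = {at(dock), have(k2), key_at(k2,kitchen), key_at(k4,lab), open(d_bay_office), open(d_kitchen_dock)}

== RESULT ==
["at(dock)", "have(k2)", "key_at(k2,kitchen)", "key_at(k4,lab)", "open(d_bay_office)", "open(d_kitchen_dock)"]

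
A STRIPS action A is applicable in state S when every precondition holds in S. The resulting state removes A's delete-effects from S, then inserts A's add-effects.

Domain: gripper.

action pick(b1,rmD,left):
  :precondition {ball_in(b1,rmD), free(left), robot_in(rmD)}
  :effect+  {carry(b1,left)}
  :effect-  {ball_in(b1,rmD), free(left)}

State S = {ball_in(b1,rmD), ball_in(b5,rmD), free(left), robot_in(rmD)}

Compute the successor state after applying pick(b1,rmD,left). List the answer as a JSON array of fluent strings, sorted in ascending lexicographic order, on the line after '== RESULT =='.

Compute (S \ del) ∪ add:
  pre ⊆ S: {ball_in(b1,rmD), free(left), robot_in(rmD)} ⊆ S  — applicable
  S \ del = {ball_in(b5,rmD), robot_in(rmD)}
  ∪ add   = {ball_in(b5,rmD), carry(b1,left), robot_in(rmD)}

== RESULT ==
["ball_in(b5,rmD)", "carry(b1,left)", "robot_in(rmD)"]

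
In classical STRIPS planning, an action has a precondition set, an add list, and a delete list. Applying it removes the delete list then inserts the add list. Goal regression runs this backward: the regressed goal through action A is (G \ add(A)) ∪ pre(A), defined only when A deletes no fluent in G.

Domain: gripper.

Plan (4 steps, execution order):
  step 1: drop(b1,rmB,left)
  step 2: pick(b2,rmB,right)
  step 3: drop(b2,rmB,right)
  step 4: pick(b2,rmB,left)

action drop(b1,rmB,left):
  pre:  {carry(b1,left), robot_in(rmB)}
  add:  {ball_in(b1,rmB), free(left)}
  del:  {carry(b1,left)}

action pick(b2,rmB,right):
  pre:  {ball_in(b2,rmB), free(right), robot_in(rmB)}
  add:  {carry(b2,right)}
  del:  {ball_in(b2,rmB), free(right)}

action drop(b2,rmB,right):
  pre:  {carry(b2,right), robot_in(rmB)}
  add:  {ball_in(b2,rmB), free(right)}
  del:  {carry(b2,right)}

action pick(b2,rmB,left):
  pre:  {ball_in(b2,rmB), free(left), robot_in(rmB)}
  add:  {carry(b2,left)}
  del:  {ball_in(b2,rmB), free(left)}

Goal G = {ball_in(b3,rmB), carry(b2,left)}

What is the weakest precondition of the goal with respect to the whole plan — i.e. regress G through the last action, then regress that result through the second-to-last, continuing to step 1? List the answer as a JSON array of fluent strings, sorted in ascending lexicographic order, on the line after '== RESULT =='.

Regress step by step:
  through step 4 (pick(b2,rmB,left)): drop {carry(b2,left)}, keep {ball_in(b3,rmB)}, require {ball_in(b2,rmB), free(left), robot_in(rmB)}
    → {ball_in(b2,rmB), ball_in(b3,rmB), free(left), robot_in(rmB)}
  through step 3 (drop(b2,rmB,right)): drop {ball_in(b2,rmB)}, keep {ball_in(b3,rmB), free(left), robot_in(rmB)}, require {carry(b2,right), robot_in(rmB)}
    → {ball_in(b3,rmB), carry(b2,right), free(left), robot_in(rmB)}
  through step 2 (pick(b2,rmB,right)): drop {carry(b2,right)}, keep {ball_in(b3,rmB), free(left), robot_in(rmB)}, require {ball_in(b2,rmB), free(right), robot_in(rmB)}
    → {ball_in(b2,rmB), ball_in(b3,rmB), free(left), free(right), robot_in(rmB)}
  through step 1 (drop(b1,rmB,left)): drop {free(left)}, keep {ball_in(b2,rmB), ball_in(b3,rmB), free(right), robot_in(rmB)}, require {carry(b1,left), robot_in(rmB)}
    → {ball_in(b2,rmB), ball_in(b3,rmB), carry(b1,left), free(right), robot_in(rmB)}

== RESULT ==
["ball_in(b2,rmB)", "ball_in(b3,rmB)", "carry(b1,left)", "free(right)", "robot_in(rmB)"]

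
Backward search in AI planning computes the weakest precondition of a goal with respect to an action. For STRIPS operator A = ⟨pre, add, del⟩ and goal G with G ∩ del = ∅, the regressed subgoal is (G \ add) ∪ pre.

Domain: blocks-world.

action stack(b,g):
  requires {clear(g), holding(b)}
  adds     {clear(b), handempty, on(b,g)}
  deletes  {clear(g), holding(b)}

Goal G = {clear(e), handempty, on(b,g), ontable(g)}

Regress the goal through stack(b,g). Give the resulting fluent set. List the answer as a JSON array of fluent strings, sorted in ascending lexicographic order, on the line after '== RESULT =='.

Regress:
  G ∩ del = {}  (empty — regression defined)
  G \ add = {clear(e), handempty, on(b,g), ontable(g)} \ {clear(b), handempty, on(b,g)} = {clear(e), ontable(g)}
  ∪ pre   = {clear(e), ontable(g)} ∪ {clear(g), holding(b)}
          = {clear(e), clear(g), holding(b), ontable(g)}

== RESULT ==
["clear(e)", "clear(g)", "holding(b)", "ontable(g)"]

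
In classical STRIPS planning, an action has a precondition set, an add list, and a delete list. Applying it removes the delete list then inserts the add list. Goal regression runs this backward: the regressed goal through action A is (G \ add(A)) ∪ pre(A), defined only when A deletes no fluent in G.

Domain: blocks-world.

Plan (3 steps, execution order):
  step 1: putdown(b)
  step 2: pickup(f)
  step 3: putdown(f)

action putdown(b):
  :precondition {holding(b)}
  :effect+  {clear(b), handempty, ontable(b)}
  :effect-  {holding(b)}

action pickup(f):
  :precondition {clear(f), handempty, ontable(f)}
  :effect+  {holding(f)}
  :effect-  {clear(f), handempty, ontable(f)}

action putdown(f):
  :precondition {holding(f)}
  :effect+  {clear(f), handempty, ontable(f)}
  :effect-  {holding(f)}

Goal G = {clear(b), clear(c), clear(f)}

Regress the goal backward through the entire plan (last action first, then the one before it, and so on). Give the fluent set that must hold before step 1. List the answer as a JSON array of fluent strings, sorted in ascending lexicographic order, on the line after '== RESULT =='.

Regress step by step:
  through step 3 (putdown(f)): drop {clear(f)}, keep {clear(b), clear(c)}, require {holding(f)}
    → {clear(b), clear(c), holding(f)}
  through step 2 (pickup(f)): drop {holding(f)}, keep {clear(b), clear(c)}, require {clear(f), handempty, ontable(f)}
    → {clear(b), clear(c), clear(f), handempty, ontable(f)}
  through step 1 (putdown(b)): drop {clear(b), handempty}, keep {clear(c), clear(f), ontable(f)}, require {holding(b)}
    → {clear(c), clear(f), holding(b), ontable(f)}

== RESULT ==
["clear(c)", "clear(f)", "holding(b)", "ontable(f)"]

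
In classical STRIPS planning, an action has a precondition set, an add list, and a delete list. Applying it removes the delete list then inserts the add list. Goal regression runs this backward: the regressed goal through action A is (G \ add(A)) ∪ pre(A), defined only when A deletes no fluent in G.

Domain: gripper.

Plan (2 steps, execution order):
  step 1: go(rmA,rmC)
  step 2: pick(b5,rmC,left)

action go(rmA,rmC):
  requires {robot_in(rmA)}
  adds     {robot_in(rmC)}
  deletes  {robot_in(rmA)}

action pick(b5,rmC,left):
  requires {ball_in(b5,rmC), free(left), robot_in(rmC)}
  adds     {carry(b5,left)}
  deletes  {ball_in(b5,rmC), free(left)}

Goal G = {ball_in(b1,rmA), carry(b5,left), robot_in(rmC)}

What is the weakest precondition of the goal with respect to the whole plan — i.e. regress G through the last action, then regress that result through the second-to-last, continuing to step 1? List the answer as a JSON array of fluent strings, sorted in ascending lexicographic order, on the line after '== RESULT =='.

Regress step by step:
  through step 2 (pick(b5,rmC,left)): drop {carry(b5,left)}, keep {ball_in(b1,rmA), robot_in(rmC)}, require {ball_in(b5,rmC), free(left), robot_in(rmC)}
    → {ball_in(b1,rmA), ball_in(b5,rmC), free(left), robot_in(rmC)}
  through step 1 (go(rmA,rmC)): drop {robot_in(rmC)}, keep {ball_in(b1,rmA), ball_in(b5,rmC), free(left)}, require {robot_in(rmA)}
    → {ball_in(b1,rmA), ball_in(b5,rmC), free(left), robot_in(rmA)}

== RESULT ==
["ball_in(b1,rmA)", "ball_in(b5,rmC)", "free(left)", "robot_in(rmA)"]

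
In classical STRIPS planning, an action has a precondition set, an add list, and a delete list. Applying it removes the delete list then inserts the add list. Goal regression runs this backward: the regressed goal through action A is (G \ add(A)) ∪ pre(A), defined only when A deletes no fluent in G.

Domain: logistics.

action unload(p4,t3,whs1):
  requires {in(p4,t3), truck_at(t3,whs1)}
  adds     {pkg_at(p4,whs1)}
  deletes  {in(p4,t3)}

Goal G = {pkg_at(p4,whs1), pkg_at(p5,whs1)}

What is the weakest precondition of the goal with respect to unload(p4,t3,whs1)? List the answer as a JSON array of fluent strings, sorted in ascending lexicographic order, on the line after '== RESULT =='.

Regress:
  G ∩ del = {}  (empty — regression defined)
  G \ add = {pkg_at(p4,whs1), pkg_at(p5,whs1)} \ {pkg_at(p4,whs1)} = {pkg_at(p5,whs1)}
  ∪ pre   = {pkg_at(p5,whs1)} ∪ {in(p4,t3), truck_at(t3,whs1)}
          = {in(p4,t3), pkg_at(p5,whs1), truck_at(t3,whs1)}

== RESULT ==
["in(p4,t3)", "pkg_at(p5,whs1)", "truck_at(t3,whs1)"]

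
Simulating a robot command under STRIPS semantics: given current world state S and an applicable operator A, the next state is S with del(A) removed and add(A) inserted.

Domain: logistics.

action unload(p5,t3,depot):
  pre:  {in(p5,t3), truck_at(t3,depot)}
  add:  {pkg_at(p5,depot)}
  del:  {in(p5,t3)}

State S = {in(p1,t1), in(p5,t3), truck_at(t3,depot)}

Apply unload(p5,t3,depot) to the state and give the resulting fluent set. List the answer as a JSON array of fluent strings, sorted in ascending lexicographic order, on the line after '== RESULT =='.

Progress:
  pre ⊆ S: {in(p5,t3), truck_at(t3,depot)} ⊆ S  — applicable
  S \ del = {in(p1,t1), truck_at(t3,depot)}
  ∪ add   = {in(p1,t1), pkg_at(p5,depot), truck_at(t3,depot)}

== RESULT ==
["in(p1,t1)", "pkg_at(p5,depot)", "truck_at(t3,depot)"]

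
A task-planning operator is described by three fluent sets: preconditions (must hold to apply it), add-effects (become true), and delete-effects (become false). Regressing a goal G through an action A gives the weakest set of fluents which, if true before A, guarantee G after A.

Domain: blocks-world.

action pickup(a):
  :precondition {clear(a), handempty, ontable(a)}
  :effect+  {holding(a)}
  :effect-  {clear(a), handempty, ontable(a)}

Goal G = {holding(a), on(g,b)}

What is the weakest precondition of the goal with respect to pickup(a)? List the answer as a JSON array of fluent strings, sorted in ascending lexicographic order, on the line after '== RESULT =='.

Compute (G \ add) ∪ pre:
  G ∩ del = {}  (empty — regression defined)
  G \ add = {holding(a), on(g,b)} \ {holding(a)} = {on(g,b)}
  ∪ pre   = {on(g,b)} ∪ {clear(a), handempty, ontable(a)}
          = {clear(a), handempty, on(g,b), ontable(a)}

== RESULT ==
["clear(a)", "handempty", "on(g,b)", "ontable(a)"]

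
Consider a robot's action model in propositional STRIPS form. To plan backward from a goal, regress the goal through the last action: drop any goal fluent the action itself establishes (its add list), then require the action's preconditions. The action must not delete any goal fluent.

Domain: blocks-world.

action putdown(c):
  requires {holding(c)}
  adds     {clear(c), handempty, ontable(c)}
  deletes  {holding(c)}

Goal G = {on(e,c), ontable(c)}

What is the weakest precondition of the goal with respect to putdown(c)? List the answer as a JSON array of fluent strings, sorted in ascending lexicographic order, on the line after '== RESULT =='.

Compute (G \ add) ∪ pre:
  G ∩ del = {}  (empty — regression defined)
  G \ add = {on(e,c), ontable(c)} \ {clear(c), handempty, ontable(c)} = {on(e,c)}
  ∪ pre   = {on(e,c)} ∪ {holding(c)}
          = {holding(c), on(e,c)}

== RESULT ==
["holding(c)", "on(e,c)"]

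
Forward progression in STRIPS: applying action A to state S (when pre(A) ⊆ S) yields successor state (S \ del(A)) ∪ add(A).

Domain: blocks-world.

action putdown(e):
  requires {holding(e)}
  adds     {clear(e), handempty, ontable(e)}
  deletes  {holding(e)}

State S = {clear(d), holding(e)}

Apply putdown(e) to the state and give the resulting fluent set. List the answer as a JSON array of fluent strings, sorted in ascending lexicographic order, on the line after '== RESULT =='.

Progress:
  pre ⊆ S: {holding(e)} ⊆ S  — applicable
  S \ del = {clear(d)}
  ∪ add   = {clear(d), clear(e), handempty, ontable(e)}

== RESULT ==
["clear(d)", "clear(e)", "handempty", "ontable(e)"]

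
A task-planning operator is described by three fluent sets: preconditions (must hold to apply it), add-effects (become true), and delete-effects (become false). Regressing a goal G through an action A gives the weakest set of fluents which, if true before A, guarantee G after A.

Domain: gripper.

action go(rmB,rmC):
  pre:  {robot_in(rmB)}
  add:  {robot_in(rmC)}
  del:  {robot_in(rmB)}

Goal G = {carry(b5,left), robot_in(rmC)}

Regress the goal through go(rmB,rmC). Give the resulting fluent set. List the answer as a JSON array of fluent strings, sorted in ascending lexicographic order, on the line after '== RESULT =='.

Compute (G \ add) ∪ pre:
  G ∩ del = {}  (empty — regression defined)
  G \ add = {carry(b5,left), robot_in(rmC)} \ {robot_in(rmC)} = {carry(b5,left)}
  ∪ pre   = {carry(b5,left)} ∪ {robot_in(rmB)}
          = {carry(b5,left), robot_in(rmB)}

== RESULT ==
["carry(b5,left)", "robot_in(rmB)"]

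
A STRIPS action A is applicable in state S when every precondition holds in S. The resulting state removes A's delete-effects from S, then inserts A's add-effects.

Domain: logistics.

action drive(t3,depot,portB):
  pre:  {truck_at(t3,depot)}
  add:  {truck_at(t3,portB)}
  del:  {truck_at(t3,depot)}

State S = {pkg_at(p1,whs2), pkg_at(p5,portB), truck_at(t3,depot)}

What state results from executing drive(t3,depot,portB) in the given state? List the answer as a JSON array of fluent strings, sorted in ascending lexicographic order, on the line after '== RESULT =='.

Compute (S \ del) ∪ add:
  pre ⊆ S: {truck_at(t3,depot)} ⊆ S  — applicable
  S \ del = {pkg_at(p1,whs2), pkg_at(p5,portB)}
  ∪ add   = {pkg_at(p1,whs2), pkg_at(p5,portB), truck_at(t3,portB)}

== RESULT ==
["pkg_at(p1,whs2)", "pkg_at(p5,portB)", "truck_at(t3,portB)"]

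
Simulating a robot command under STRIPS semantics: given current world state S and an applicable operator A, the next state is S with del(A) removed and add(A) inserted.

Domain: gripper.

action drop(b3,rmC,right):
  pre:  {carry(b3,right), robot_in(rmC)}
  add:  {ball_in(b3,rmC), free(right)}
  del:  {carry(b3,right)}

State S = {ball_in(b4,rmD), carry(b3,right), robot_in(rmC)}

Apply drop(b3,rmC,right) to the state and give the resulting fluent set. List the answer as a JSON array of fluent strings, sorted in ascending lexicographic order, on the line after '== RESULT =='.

Progress:
  pre ⊆ S: {carry(b3,right), robot_in(rmC)} ⊆ S  — applicable
  S \ del = {ball_in(b4,rmD), robot_in(rmC)}
  ∪ add   = {ball_in(b3,rmC), ball_in(b4,rmD), free(right), robot_in(rmC)}

== RESULT ==
["ball_in(b3,rmC)", "ball_in(b4,rmD)", "free(right)", "robot_in(rmC)"]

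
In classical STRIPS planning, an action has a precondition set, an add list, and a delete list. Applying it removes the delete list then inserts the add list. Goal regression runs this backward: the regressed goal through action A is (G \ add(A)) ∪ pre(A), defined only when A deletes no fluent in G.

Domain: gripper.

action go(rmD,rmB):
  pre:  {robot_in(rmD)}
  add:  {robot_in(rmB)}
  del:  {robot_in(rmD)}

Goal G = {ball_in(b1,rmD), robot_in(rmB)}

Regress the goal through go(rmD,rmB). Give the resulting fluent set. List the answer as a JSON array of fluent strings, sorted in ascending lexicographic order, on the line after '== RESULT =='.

Regress:
  G ∩ del = {}  (empty — regression defined)
  G \ add = {ball_in(b1,rmD), robot_in(rmB)} \ {robot_in(rmB)} = {ball_in(b1,rmD)}
  ∪ pre   = {ball_in(b1,rmD)} ∪ {robot_in(rmD)}
          = {ball_in(b1,rmD), robot_in(rmD)}

== RESULT ==
["ball_in(b1,rmD)", "robot_in(rmD)"]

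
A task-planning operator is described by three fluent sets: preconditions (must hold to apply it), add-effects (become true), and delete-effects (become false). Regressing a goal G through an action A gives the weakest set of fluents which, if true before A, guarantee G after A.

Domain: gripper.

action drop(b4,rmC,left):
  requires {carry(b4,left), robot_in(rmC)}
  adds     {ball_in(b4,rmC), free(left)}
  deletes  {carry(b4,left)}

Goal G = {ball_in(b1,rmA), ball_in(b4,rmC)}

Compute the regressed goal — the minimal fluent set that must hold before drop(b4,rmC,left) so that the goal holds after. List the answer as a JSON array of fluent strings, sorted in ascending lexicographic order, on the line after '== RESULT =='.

Compute (G \ add) ∪ pre:
  G ∩ del = {}  (empty — regression defined)
  G \ add = {ball_in(b1,rmA), ball_in(b4,rmC)} \ {ball_in(b4,rmC), free(left)} = {ball_in(b1,rmA)}
  ∪ pre   = {ball_in(b1,rmA)} ∪ {carry(b4,left), robot_in(rmC)}
          = {ball_in(b1,rmA), carry(b4,left), robot_in(rmC)}

== RESULT ==
["ball_in(b1,rmA)", "carry(b4,left)", "robot_in(rmC)"]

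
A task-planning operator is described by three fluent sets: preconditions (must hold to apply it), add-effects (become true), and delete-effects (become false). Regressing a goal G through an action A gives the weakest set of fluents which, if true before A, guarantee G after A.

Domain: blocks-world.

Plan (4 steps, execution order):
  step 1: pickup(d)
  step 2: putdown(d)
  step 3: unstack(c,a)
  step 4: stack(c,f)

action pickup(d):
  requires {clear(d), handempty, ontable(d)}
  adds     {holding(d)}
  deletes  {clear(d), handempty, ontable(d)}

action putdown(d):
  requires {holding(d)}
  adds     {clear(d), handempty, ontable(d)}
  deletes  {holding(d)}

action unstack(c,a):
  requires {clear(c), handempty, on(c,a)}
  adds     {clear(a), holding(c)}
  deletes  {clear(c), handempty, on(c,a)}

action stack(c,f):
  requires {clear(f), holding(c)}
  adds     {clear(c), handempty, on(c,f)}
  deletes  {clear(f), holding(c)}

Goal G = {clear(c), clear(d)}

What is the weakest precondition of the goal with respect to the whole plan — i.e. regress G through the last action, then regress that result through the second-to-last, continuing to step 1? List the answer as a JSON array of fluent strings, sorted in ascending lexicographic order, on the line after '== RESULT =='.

Work backward from the goal:
  through step 4 (stack(c,f)): drop {clear(c)}, keep {clear(d)}, require {clear(f), holding(c)}
    → {clear(d), clear(f), holding(c)}
  through step 3 (unstack(c,a)): drop {holding(c)}, keep {clear(d), clear(f)}, require {clear(c), handempty, on(c,a)}
    → {clear(c), clear(d), clear(f), handempty, on(c,a)}
  through step 2 (putdown(d)): drop {clear(d), handempty}, keep {clear(c), clear(f), on(c,a)}, require {holding(d)}
    → {clear(c), clear(f), holding(d), on(c,a)}
  through step 1 (pickup(d)): drop {holding(d)}, keep {clear(c), clear(f), on(c,a)}, require {clear(d), handempty, ontable(d)}
    → {clear(c), clear(d), clear(f), handempty, on(c,a), ontable(d)}

== RESULT ==
["clear(c)", "clear(d)", "clear(f)", "handempty", "on(c,a)", "ontable(d)"]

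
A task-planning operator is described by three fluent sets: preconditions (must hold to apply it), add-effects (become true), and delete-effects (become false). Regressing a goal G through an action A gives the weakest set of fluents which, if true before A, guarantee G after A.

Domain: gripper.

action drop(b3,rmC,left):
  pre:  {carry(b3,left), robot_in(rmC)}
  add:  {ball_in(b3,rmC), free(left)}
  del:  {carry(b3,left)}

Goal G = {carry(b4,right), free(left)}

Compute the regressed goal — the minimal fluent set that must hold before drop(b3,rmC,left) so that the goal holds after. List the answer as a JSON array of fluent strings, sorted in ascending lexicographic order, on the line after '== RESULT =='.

Compute (G \ add) ∪ pre:
  G ∩ del = {}  (empty — regression defined)
  G \ add = {carry(b4,right), free(left)} \ {ball_in(b3,rmC), free(left)} = {carry(b4,right)}
  ∪ pre   = {carry(b4,right)} ∪ {carry(b3,left), robot_in(rmC)}
          = {carry(b3,left), carry(b4,right), robot_in(rmC)}

== RESULT ==
["carry(b3,left)", "carry(b4,right)", "robot_in(rmC)"]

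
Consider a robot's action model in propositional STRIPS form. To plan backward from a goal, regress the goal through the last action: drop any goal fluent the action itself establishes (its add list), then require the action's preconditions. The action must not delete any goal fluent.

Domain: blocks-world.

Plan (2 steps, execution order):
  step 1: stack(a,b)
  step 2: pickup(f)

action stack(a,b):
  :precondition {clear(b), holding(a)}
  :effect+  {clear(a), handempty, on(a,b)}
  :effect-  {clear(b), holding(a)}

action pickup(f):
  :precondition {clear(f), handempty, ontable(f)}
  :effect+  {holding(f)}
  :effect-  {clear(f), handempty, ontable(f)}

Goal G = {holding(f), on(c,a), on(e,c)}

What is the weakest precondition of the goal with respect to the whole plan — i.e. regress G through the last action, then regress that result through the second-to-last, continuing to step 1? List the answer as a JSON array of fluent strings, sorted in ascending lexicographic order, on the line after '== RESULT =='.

Work backward from the goal:
  through step 2 (pickup(f)): drop {holding(f)}, keep {on(c,a), on(e,c)}, require {clear(f), handempty, ontable(f)}
    → {clear(f), handempty, on(c,a), on(e,c), ontable(f)}
  through step 1 (stack(a,b)): drop {handempty}, keep {clear(f), on(c,a), on(e,c), ontable(f)}, require {clear(b), holding(a)}
    → {clear(b), clear(f), holding(a), on(c,a), on(e,c), ontable(f)}

== RESULT ==
["clear(b)", "clear(f)", "holding(a)", "on(c,a)", "on(e,c)", "ontable(f)"]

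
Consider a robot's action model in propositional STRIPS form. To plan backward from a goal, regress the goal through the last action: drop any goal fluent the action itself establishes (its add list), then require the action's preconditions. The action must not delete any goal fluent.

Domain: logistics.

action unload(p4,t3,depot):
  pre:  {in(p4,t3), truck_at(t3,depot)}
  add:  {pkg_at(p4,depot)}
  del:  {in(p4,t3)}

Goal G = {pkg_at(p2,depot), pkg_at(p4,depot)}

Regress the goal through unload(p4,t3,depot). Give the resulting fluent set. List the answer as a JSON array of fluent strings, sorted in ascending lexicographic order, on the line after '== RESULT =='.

Regress:
  G ∩ del = {}  (empty — regression defined)
  G \ add = {pkg_at(p2,depot), pkg_at(p4,depot)} \ {pkg_at(p4,depot)} = {pkg_at(p2,depot)}
  ∪ pre   = {pkg_at(p2,depot)} ∪ {in(p4,t3), truck_at(t3,depot)}
          = {in(p4,t3), pkg_at(p2,depot), truck_at(t3,depot)}

== RESULT ==
["in(p4,t3)", "pkg_at(p2,depot)", "truck_at(t3,depot)"]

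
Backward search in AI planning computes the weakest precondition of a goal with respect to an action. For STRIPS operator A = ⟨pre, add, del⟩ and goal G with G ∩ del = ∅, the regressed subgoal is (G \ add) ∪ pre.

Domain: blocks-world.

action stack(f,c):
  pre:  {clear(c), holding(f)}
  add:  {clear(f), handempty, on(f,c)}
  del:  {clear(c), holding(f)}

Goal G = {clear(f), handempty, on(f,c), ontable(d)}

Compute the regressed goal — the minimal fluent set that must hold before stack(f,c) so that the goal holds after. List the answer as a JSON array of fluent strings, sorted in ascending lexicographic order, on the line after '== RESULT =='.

Regress:
  G ∩ del = {}  (empty — regression defined)
  G \ add = {clear(f), handempty, on(f,c), ontable(d)} \ {clear(f), handempty, on(f,c)} = {ontable(d)}
  ∪ pre   = {ontable(d)} ∪ {clear(c), holding(f)}
          = {clear(c), holding(f), ontable(d)}

== RESULT ==
["clear(c)", "holding(f)", "ontable(d)"]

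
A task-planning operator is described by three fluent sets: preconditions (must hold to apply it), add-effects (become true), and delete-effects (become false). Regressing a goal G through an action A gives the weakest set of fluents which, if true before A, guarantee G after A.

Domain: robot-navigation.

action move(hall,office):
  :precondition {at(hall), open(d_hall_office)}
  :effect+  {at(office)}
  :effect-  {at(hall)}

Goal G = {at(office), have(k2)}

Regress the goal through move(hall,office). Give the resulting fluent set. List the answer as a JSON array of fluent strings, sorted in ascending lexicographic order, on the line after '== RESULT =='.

Compute (G \ add) ∪ pre:
  G ∩ del = {}  (empty — regression defined)
  G \ add = {at(office), have(k2)} \ {at(office)} = {have(k2)}
  ∪ pre   = {have(k2)} ∪ {at(hall), open(d_hall_office)}
          = {at(hall), have(k2), open(d_hall_office)}

== RESULT ==
["at(hall)", "have(k2)", "open(d_hall_office)"]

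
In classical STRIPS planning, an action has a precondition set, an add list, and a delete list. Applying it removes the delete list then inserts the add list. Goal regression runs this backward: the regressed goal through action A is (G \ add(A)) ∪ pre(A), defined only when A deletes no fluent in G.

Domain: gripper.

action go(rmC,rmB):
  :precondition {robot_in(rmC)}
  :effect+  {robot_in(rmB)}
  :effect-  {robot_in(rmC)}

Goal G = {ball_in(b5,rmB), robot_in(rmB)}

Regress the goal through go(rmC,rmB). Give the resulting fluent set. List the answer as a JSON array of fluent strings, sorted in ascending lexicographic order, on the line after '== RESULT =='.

Regress:
  G ∩ del = {}  (empty — regression defined)
  G \ add = {ball_in(b5,rmB), robot_in(rmB)} \ {robot_in(rmB)} = {ball_in(b5,rmB)}
  ∪ pre   = {ball_in(b5,rmB)} ∪ {robot_in(rmC)}
          = {ball_in(b5,rmB), robot_in(rmC)}

== RESULT ==
["ball_in(b5,rmB)", "robot_in(rmC)"]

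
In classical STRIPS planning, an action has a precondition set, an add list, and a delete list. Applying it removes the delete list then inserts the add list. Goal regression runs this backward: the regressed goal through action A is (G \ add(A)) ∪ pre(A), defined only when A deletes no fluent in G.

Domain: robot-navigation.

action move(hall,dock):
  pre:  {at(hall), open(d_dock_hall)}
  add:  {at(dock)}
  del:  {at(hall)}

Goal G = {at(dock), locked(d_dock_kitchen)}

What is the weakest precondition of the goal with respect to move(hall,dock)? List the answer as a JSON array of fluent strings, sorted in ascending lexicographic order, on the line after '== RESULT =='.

Compute (G \ add) ∪ pre:
  G ∩ del = {}  (empty — regression defined)
  G \ add = {at(dock), locked(d_dock_kitchen)} \ {at(dock)} = {locked(d_dock_kitchen)}
  ∪ pre   = {locked(d_dock_kitchen)} ∪ {at(hall), open(d_dock_hall)}
          = {at(hall), locked(d_dock_kitchen), open(d_dock_hall)}

== RESULT ==
["at(hall)", "locked(d_dock_kitchen)", "open(d_dock_hall)"]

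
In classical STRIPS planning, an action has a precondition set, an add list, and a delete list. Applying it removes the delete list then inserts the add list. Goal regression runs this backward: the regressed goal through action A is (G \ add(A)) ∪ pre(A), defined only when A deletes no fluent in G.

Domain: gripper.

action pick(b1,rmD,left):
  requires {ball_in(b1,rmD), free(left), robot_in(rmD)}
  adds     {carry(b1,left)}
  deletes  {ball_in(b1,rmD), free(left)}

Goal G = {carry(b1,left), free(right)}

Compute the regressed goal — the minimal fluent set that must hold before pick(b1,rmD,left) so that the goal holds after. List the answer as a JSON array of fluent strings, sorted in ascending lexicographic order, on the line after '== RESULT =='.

Regress:
  G ∩ del = {}  (empty — regression defined)
  G \ add = {carry(b1,left), free(right)} \ {carry(b1,left)} = {free(right)}
  ∪ pre   = {free(right)} ∪ {ball_in(b1,rmD), free(left), robot_in(rmD)}
          = {ball_in(b1,rmD), free(left), free(right), robot_in(rmD)}

== RESULT ==
["ball_in(b1,rmD)", "free(left)", "free(right)", "robot_in(rmD)"]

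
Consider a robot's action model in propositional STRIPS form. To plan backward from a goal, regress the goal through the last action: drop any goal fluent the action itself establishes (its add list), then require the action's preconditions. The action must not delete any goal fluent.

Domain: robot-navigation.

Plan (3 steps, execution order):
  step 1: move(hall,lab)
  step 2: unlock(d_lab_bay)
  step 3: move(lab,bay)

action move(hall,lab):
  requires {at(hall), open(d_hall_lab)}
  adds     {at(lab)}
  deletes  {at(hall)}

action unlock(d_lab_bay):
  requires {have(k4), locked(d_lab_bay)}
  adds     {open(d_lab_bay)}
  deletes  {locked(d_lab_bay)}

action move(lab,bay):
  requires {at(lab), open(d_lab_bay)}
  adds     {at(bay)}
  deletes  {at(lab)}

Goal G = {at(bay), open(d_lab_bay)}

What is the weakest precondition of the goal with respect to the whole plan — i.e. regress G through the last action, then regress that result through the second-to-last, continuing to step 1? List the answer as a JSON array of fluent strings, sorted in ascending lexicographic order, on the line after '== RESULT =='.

Work backward from the goal:
  through step 3 (move(lab,bay)): drop {at(bay)}, keep {open(d_lab_bay)}, require {at(lab), open(d_lab_bay)}
    → {at(lab), open(d_lab_bay)}
  through step 2 (unlock(d_lab_bay)): drop {open(d_lab_bay)}, keep {at(lab)}, require {have(k4), locked(d_lab_bay)}
    → {at(lab), have(k4), locked(d_lab_bay)}
  through step 1 (move(hall,lab)): drop {at(lab)}, keep {have(k4), locked(d_lab_bay)}, require {at(hall), open(d_hall_lab)}
    → {at(hall), have(k4), locked(d_lab_bay), open(d_hall_lab)}

== RESULT ==
["at(hall)", "have(k4)", "locked(d_lab_bay)", "open(d_hall_lab)"]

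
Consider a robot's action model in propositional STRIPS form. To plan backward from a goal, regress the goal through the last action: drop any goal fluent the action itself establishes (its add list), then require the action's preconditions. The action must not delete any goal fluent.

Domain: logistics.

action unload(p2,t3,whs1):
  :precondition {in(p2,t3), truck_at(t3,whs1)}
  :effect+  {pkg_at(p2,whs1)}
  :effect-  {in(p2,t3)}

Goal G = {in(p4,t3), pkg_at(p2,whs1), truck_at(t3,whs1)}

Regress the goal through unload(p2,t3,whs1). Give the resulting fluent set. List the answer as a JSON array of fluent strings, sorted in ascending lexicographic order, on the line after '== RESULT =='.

Regress:
  G ∩ del = {}  (empty — regression defined)
  G \ add = {in(p4,t3), pkg_at(p2,whs1), truck_at(t3,whs1)} \ {pkg_at(p2,whs1)} = {in(p4,t3), truck_at(t3,whs1)}
  ∪ pre   = {in(p4,t3), truck_at(t3,whs1)} ∪ {in(p2,t3), truck_at(t3,whs1)}
          = {in(p2,t3), in(p4,t3), truck_at(t3,whs1)}

== RESULT ==
["in(p2,t3)", "in(p4,t3)", "truck_at(t3,whs1)"]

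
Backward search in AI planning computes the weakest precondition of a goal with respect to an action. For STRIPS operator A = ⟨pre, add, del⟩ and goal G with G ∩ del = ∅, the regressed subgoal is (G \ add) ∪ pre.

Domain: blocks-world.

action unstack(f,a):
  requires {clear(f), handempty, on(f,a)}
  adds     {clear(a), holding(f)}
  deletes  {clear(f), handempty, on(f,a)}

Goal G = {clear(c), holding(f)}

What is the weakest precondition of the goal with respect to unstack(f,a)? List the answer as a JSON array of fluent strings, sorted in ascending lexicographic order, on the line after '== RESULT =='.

Compute (G \ add) ∪ pre:
  G ∩ del = {}  (empty — regression defined)
  G \ add = {clear(c), holding(f)} \ {clear(a), holding(f)} = {clear(c)}
  ∪ pre   = {clear(c)} ∪ {clear(f), handempty, on(f,a)}
          = {clear(c), clear(f), handempty, on(f,a)}

== RESULT ==
["clear(c)", "clear(f)", "handempty", "on(f,a)"]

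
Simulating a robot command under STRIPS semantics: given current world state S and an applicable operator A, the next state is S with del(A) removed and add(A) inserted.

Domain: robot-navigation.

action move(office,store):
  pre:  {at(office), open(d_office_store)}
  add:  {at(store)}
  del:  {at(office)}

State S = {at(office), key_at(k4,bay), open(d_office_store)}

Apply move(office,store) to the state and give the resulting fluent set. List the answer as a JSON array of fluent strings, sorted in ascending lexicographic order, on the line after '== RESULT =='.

Progress:
  pre ⊆ S: {at(office), open(d_office_store)} ⊆ S  — applicable
  S \ del = {key_at(k4,bay), open(d_office_store)}
  ∪ add   = {at(store), key_at(k4,bay), open(d_office_store)}

== RESULT ==
["at(store)", "key_at(k4,bay)", "open(d_office_store)"]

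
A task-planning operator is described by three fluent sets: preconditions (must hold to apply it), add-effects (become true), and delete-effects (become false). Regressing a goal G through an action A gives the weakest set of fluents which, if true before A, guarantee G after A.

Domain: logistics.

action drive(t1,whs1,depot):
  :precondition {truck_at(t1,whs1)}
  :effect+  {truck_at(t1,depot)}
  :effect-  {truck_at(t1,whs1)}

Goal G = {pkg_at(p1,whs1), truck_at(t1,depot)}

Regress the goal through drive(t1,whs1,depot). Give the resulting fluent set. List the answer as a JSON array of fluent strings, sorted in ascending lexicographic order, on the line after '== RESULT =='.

Compute (G \ add) ∪ pre:
  G ∩ del = {}  (empty — regression defined)
  G \ add = {pkg_at(p1,whs1), truck_at(t1,depot)} \ {truck_at(t1,depot)} = {pkg_at(p1,whs1)}
  ∪ pre   = {pkg_at(p1,whs1)} ∪ {truck_at(t1,whs1)}
          = {pkg_at(p1,whs1), truck_at(t1,whs1)}

== RESULT ==
["pkg_at(p1,whs1)", "truck_at(t1,whs1)"]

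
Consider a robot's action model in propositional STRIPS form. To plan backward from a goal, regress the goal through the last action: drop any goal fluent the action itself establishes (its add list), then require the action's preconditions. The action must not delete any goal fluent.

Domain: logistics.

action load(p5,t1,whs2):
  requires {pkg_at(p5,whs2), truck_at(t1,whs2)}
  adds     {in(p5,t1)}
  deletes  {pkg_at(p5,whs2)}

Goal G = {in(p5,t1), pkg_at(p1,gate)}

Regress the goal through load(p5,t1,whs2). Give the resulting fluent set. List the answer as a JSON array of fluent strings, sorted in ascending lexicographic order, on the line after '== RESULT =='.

Compute (G \ add) ∪ pre:
  G ∩ del = {}  (empty — regression defined)
  G \ add = {in(p5,t1), pkg_at(p1,gate)} \ {in(p5,t1)} = {pkg_at(p1,gate)}
  ∪ pre   = {pkg_at(p1,gate)} ∪ {pkg_at(p5,whs2), truck_at(t1,whs2)}
          = {pkg_at(p1,gate), pkg_at(p5,whs2), truck_at(t1,whs2)}

== RESULT ==
["pkg_at(p1,gate)", "pkg_at(p5,whs2)", "truck_at(t1,whs2)"]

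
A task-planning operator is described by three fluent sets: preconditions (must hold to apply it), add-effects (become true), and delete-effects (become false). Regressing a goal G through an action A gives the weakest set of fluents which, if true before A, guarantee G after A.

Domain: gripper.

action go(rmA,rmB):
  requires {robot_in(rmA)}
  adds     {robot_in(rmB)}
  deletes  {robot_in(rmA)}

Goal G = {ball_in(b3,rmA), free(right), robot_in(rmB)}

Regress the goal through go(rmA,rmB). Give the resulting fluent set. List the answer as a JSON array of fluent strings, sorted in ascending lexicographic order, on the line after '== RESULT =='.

Regress:
  G ∩ del = {}  (empty — regression defined)
  G \ add = {ball_in(b3,rmA), free(right), robot_in(rmB)} \ {robot_in(rmB)} = {ball_in(b3,rmA), free(right)}
  ∪ pre   = {ball_in(b3,rmA), free(right)} ∪ {robot_in(rmA)}
          = {ball_in(b3,rmA), free(right), robot_in(rmA)}

== RESULT ==
["ball_in(b3,rmA)", "free(right)", "robot_in(rmA)"]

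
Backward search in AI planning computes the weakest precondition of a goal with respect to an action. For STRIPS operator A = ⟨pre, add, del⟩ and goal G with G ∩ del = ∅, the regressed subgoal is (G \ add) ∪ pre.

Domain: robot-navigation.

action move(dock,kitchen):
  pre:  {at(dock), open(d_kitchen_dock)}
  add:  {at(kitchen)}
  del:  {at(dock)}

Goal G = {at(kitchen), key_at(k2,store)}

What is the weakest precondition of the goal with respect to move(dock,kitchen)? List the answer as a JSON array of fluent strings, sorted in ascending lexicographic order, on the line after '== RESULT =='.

Compute (G \ add) ∪ pre:
  G ∩ del = {}  (empty — regression defined)
  G \ add = {at(kitchen), key_at(k2,store)} \ {at(kitchen)} = {key_at(k2,store)}
  ∪ pre   = {key_at(k2,store)} ∪ {at(dock), open(d_kitchen_dock)}
          = {at(dock), key_at(k2,store), open(d_kitchen_dock)}

== RESULT ==
["at(dock)", "key_at(k2,store)", "open(d_kitchen_dock)"]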